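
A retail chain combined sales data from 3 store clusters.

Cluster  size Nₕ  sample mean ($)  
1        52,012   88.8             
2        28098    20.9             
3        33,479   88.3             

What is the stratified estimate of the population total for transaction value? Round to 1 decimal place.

Estimate total by summing Nₕ·x̄ₕ over strata.
52012·88.8 + 28098·20.9 + 33479·88.3 = 4618665.6 + 587248.2 + 2956195.7 = 8162109.5.

8162109.5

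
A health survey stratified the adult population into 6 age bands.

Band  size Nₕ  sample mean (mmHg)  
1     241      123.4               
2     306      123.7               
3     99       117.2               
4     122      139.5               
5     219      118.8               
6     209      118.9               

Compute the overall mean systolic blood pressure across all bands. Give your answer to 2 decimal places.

122.98

x̄_st = (Σ Nₕx̄ₕ) / (Σ Nₕ) = (241·123.4 + 306·123.7 + 99·117.2 + 122·139.5 + 219·118.8 + 209·118.9) / 1196
= 147080.7 / 1196 = 122.9772... → 122.98.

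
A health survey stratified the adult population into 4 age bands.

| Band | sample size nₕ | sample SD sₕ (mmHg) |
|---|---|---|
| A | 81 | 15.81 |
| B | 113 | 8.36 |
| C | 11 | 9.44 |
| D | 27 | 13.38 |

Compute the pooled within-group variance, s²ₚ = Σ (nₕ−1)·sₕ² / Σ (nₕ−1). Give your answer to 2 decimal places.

146.36

Degrees of freedom: 80 + 112 + 10 + 26 = 228.
Σ(nₕ−1)sₕ² = 80·249.9561 + 112·69.8896 + 10·89.1136 + 26·179.0244 = 33369.8936.
s²ₚ = 33369.8936 / 228 = 146.3592... → 146.36.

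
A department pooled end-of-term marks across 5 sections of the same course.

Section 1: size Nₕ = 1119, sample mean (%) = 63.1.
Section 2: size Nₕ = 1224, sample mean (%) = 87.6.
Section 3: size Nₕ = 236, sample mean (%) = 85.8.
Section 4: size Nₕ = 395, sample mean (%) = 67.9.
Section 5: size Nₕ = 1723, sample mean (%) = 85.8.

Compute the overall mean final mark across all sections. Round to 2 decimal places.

79.36

N = 4697; weights Wₕ = Nₕ/N = (0.2382, 0.2606, 0.0502, 0.0841, 0.3668).
x̄_st = Σ Wₕ·x̄ₕ = 0.2382·63.1 + 0.2606·87.6 + 0.0502·85.8 + 0.0841·67.9 + 0.3668·85.8 ≈ 79.3558...
→ 79.36.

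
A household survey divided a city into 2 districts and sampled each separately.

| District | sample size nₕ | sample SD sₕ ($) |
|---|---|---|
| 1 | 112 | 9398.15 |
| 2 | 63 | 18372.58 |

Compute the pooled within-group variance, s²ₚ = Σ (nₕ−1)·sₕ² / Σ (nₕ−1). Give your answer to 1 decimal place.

177643381.2

Degrees of freedom: 111 + 62 = 173.
Σ(nₕ−1)sₕ² = 111·88325223.4225 + 62·337551695.8564 = 30732304942.9943.
s²ₚ = 30732304942.9943 / 173 = 177643381.173... → 177643381.2.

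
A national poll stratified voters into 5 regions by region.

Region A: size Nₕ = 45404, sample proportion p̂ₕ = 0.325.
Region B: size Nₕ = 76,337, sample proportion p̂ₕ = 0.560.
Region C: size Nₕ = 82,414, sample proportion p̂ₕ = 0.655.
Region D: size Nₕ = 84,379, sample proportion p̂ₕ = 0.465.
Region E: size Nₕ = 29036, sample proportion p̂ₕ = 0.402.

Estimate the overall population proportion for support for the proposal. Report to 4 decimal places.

0.5114

N = 45404 + 76337 + 82414 + 84379 + 29036 = 317570.
Overall proportion = Σ (Nₕ/N)·p̂ₕ.
Σ Nₕp̂ₕ = 14756.3 + 42748.72 + 53981.17 + 39236.235 + 11672.472 = 162394.897.
162394.897 / 317570 = 0.511367... → 0.5114.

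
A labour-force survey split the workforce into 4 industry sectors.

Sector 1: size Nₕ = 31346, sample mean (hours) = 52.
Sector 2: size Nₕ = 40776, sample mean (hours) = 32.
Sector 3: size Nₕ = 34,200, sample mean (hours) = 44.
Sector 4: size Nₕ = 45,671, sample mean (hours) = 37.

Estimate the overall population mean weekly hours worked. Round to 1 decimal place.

40.3

N = 151993; weights Wₕ = Nₕ/N = (0.2062, 0.2683, 0.2250, 0.3005).
x̄_st = Σ Wₕ·x̄ₕ = 0.2062·52 + 0.2683·32 + 0.2250·44 + 0.3005·37 ≈ 40.327...
→ 40.3.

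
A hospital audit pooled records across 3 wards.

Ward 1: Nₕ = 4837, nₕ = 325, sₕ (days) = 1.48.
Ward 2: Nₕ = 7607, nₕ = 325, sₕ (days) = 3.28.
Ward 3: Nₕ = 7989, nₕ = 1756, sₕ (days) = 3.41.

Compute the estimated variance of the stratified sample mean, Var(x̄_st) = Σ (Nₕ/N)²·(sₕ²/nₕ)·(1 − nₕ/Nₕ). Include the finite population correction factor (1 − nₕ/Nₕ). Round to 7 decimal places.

0.0055341

N = 20433. Term for each stratum: Wₕ²sₕ²/nₕ·(1−nₕ/Nₕ).
Var(x̄_st) = 0.0003523068 + 0.0043920184 + 0.0007897862 = 0.0055341113 → 0.0055341.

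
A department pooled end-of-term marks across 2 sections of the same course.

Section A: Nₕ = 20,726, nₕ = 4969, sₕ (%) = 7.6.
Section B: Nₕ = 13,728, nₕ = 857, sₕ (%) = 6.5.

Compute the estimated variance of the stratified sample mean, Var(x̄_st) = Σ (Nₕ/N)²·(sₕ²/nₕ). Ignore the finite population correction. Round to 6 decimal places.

0.012033

N = 34454. Term for each stratum: Wₕ²sₕ²/nₕ.
Var(x̄_st) = 0.004206393 + 0.007826744 = 0.012033137 → 0.012033.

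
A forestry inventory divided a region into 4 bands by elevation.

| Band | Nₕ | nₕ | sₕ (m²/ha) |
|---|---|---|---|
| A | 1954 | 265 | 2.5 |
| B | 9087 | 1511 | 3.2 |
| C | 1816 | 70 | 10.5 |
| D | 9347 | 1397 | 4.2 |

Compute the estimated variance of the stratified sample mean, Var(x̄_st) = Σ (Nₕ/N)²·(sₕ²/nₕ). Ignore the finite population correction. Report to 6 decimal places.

N = 22204; Wₕ = Nₕ/N.
band A: (1954/22204)²·2.5²/265 = 0.000182650
band B: (9087/22204)²·3.2²/1511 = 0.001135048
band C: (1816/22204)²·10.5²/70 = 0.010535370
band D: (9347/22204)²·4.2²/1397 = 0.002237609
Sum = 0.014090678 → 0.014091.

0.014091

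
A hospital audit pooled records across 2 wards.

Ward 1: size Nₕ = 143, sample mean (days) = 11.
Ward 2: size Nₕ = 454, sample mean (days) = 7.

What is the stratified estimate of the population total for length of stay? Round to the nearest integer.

4751

Population total = Σ Nₕ·x̄ₕ (each stratum's size times its mean).
143·11 + 454·7 = 1573 + 3178 = 4751.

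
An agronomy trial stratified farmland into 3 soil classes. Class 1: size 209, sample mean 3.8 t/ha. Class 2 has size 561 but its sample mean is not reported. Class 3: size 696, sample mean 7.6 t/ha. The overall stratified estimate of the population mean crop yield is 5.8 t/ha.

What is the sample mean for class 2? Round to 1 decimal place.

N = 209 + 561 + 696 = 1466.
Overall total = μ·N = 5.8·1466 = 8502.8.
Subtract the known strata: 209·3.8 + 696·7.6 = 6083.8.
Remaining total for class 2: 8502.8 − 6083.8 = 2419.
Divide by its size: 2419 / 561 = 4.312... → 4.3.

4.3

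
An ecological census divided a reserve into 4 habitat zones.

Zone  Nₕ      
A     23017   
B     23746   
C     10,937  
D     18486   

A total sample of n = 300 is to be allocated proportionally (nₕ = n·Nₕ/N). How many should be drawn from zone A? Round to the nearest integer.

91

Share of zone A = 23017/76186 = 0.30212.
Allocate 300 × 0.30212 = 90.635... → 91.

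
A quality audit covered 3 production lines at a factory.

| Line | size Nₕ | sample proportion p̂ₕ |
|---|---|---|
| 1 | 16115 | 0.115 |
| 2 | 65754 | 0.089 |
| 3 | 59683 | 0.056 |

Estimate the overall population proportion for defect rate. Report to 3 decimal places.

0.078

N = 16115 + 65754 + 59683 = 141552.
Overall proportion = Σ (Nₕ/N)·p̂ₕ.
Σ Nₕp̂ₕ = 1853.225 + 5852.106 + 3342.248 = 11047.579.
11047.579 / 141552 = 0.07805... → 0.078.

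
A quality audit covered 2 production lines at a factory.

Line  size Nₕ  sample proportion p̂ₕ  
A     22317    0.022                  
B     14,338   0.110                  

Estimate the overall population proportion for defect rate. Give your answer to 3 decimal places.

0.056

N = 22317 + 14338 = 36655.
Overall proportion = Σ (Nₕ/N)·p̂ₕ.
Σ Nₕp̂ₕ = 490.974 + 1577.18 = 2068.154.
2068.154 / 36655 = 0.05642... → 0.056.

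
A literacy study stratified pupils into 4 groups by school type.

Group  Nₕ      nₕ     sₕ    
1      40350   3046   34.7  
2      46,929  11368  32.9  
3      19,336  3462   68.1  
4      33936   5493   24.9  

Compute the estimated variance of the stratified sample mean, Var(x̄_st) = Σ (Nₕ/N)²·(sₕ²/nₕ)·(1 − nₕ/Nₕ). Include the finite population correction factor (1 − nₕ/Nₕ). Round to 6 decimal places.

N = 140551; Wₕ = Nₕ/N.
group 1: (40350/140551)²·34.7²/3046·(1 − 3046/40350) = 0.030120357
group 2: (46929/140551)²·32.9²/11368·(1 − 11368/46929) = 0.008043686
group 3: (19336/140551)²·68.1²/3462·(1 − 3462/19336) = 0.020813844
group 4: (33936/140551)²·24.9²/5493·(1 − 5493/33936) = 0.005515149
Sum = 0.064493036 → 0.064493.

0.064493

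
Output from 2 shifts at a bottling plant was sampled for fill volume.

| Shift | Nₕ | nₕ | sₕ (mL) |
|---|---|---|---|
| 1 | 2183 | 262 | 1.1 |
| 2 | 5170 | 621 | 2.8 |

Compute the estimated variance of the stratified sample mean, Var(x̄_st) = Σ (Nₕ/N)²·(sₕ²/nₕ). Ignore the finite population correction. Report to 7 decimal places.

0.0066484

N = 7353; Wₕ = Nₕ/N.
shift 1: (2183/7353)²·1.1²/262 = 0.0004070637
shift 2: (5170/7353)²·2.8²/621 = 0.0062413195
Sum = 0.0066483833 → 0.0066484.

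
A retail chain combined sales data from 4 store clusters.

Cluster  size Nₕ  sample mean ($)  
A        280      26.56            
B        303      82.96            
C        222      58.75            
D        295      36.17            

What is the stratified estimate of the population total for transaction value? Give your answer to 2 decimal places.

Estimate total by summing Nₕ·x̄ₕ over strata.
280·26.56 + 303·82.96 + 222·58.75 + 295·36.17 = 7436.8 + 25136.88 + 13042.5 + 10670.15 = 56286.33.

56286.33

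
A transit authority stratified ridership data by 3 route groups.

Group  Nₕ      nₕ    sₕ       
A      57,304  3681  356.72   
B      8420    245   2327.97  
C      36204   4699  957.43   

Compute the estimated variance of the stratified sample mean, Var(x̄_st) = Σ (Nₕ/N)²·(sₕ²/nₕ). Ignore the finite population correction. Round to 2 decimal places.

N = 101928. Term for each stratum: Wₕ²sₕ²/nₕ.
Var(x̄_st) = 10.92627 + 150.94747 + 24.61131 = 186.48506 → 186.49.

186.49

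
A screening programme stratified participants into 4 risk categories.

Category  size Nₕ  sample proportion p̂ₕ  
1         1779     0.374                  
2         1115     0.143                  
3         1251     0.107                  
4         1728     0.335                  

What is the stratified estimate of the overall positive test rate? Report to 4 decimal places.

Wₕ = Nₕ/N with N = 5873: 0.3029, 0.1899, 0.2130, 0.2942.
p̂_st = 0.3029·0.374 + 0.1899·0.143 + 0.2130·0.107 + 0.2942·0.335 ≈ 0.261796... → 0.2618.

0.2618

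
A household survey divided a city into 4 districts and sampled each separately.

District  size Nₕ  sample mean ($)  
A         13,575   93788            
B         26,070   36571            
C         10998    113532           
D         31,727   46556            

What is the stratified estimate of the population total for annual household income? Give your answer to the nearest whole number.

A: 13575·93788 = 1273172100
B: 26070·36571 = 953405970
C: 10998·113532 = 1248624936
D: 31727·46556 = 1477082212
τ̂ = Σ Nₕx̄ₕ = 4952285218.

4952285218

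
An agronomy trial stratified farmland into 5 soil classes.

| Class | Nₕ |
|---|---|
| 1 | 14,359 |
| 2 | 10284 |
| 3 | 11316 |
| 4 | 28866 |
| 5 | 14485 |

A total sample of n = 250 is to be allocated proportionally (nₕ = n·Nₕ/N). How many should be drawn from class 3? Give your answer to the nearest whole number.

N = 14359 + 10284 + 11316 + 28866 + 14485 = 79310.
n_3 = 250·11316/79310 = 35.670... → 36.

36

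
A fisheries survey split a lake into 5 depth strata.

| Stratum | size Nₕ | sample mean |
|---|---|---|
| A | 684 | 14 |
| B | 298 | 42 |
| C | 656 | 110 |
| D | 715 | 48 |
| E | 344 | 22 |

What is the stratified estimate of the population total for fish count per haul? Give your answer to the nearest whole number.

136140

Estimate total by summing Nₕ·x̄ₕ over strata.
684·14 + 298·42 + 656·110 + 715·48 + 344·22 = 9576 + 12516 + 72160 + 34320 + 7568 = 136140.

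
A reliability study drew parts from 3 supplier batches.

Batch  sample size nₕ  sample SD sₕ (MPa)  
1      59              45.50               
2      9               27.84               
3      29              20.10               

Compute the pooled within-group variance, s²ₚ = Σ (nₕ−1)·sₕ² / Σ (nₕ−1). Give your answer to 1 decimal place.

1: (59−1)·45.50² = 58·2070.25 = 120074.5
2: (9−1)·27.84² = 8·775.0656 = 6200.5248
3: (29−1)·20.10² = 28·404.01 = 11312.28
Numerator = 137587.3048; denominator = Σ(nₕ−1) = 94.
s²ₚ = 137587.3048/94 = 1463.695... → 1463.7.

1463.7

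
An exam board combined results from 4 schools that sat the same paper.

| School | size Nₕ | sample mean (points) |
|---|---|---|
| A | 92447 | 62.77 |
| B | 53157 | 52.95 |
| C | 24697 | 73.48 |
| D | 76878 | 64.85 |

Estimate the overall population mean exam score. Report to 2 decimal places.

62.38

x̄_st = (Σ Nₕx̄ₕ) / (Σ Nₕ) = (92447·62.77 + 53157·52.95 + 24697·73.48 + 76878·64.85) / 247179
= 15417835.2 / 247179 = 62.3752... → 62.38.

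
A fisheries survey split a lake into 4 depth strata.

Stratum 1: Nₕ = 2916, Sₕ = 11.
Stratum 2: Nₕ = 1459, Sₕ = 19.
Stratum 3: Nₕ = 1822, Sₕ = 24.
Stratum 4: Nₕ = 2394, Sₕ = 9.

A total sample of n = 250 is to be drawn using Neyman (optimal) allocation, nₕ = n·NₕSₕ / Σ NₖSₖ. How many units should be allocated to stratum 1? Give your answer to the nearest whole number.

1: NₕSₕ = 2916·11 = 32076
2: NₕSₕ = 1459·19 = 27721
3: NₕSₕ = 1822·24 = 43728
4: NₕSₕ = 2394·9 = 21546
Σ NₕSₕ = 125071.
n_1 = 250·32076/125071 = 64.116... → 64.

64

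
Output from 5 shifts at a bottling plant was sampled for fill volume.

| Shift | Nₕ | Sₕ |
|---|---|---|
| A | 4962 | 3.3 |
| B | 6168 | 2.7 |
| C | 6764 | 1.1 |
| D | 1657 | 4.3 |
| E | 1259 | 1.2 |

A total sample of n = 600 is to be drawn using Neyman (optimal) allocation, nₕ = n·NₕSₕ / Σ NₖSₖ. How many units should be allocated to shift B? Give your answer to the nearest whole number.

203

Σ NₕSₕ = 4962·3.3 + 6168·2.7 + 6764·1.1 + 1657·4.3 + 1259·1.2 = 49104.5.
Share for B: 16653.6/49104.5 = 0.33915.
n_B = 600 × 0.33915 = 203.488... → 203.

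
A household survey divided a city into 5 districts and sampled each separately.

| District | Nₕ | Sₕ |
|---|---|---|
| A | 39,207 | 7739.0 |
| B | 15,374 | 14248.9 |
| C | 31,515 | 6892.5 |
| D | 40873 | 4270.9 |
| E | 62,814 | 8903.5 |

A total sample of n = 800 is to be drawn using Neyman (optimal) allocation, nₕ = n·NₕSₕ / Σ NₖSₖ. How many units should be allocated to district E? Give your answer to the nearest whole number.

Σ NₕSₕ = 39207·7739.0 + 15374·14248.9 + 31515·6892.5 + 40873·4270.9 + 62814·8903.5 = 1473531643.8.
Share for E: 559264449/1473531643.8 = 0.37954.
n_E = 800 × 0.37954 = 303.632... → 304.

304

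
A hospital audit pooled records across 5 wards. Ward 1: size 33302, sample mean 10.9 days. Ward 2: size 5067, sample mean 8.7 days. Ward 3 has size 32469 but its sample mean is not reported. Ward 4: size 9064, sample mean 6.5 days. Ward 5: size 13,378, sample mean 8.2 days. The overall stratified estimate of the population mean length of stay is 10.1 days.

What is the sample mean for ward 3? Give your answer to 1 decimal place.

11.3

N = 33302 + 5067 + 32469 + 9064 + 13378 = 93280.
Overall total = μ·N = 10.1·93280 = 942128.
Subtract the known strata: 33302·10.9 + 5067·8.7 + 9064·6.5 + 13378·8.2 = 575690.3.
Remaining total for ward 3: 942128 − 575690.3 = 366437.7.
Divide by its size: 366437.7 / 32469 = 11.286... → 11.3.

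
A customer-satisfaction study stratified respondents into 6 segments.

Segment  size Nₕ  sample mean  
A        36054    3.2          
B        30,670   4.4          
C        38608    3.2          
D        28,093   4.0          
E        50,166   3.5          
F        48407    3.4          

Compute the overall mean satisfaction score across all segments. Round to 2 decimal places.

3.56

N = 231998; weights Wₕ = Nₕ/N = (0.1554, 0.1322, 0.1664, 0.1211, 0.2162, 0.2087).
x̄_st = Σ Wₕ·x̄ₕ = 0.1554·3.2 + 0.1322·4.4 + 0.1664·3.2 + 0.1211·4.0 + 0.2162·3.5 + 0.2087·3.4 ≈ 3.5621...
→ 3.56.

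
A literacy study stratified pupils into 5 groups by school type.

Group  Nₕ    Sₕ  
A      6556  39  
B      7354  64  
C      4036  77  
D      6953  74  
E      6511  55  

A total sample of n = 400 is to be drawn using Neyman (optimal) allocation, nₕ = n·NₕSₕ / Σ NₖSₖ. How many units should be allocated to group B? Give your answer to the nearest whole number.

99

A: NₕSₕ = 6556·39 = 255684
B: NₕSₕ = 7354·64 = 470656
C: NₕSₕ = 4036·77 = 310772
D: NₕSₕ = 6953·74 = 514522
E: NₕSₕ = 6511·55 = 358105
Σ NₕSₕ = 1909739.
n_B = 400·470656/1909739 = 98.580... → 99.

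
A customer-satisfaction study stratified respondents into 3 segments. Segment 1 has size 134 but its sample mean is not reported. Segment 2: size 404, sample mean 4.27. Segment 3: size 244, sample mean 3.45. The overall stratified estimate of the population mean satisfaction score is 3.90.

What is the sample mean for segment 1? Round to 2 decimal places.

3.60

N = 134 + 404 + 244 = 782.
Overall total = μ·N = 3.90·782 = 3049.8.
Subtract the known strata: 404·4.27 + 244·3.45 = 2566.88.
Remaining total for segment 1: 3049.8 − 2566.88 = 482.92.
Divide by its size: 482.92 / 134 = 3.6039... → 3.60.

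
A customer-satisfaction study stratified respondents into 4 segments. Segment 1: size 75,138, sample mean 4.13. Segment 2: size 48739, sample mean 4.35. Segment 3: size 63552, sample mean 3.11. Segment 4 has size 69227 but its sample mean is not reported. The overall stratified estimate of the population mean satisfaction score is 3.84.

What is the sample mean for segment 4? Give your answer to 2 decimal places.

3.84

N = 75138 + 48739 + 63552 + 69227 = 256656.
Overall total = μ·N = 3.84·256656 = 985559.04.
Subtract the known strata: 75138·4.13 + 48739·4.35 + 63552·3.11 = 719981.31.
Remaining total for segment 4: 985559.04 − 719981.31 = 265577.73.
Divide by its size: 265577.73 / 69227 = 3.8363... → 3.84.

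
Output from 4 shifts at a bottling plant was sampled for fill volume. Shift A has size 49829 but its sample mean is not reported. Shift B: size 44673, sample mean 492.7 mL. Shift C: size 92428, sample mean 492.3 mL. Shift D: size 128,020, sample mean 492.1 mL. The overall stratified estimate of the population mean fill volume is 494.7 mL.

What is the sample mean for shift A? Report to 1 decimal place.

N = 49829 + 44673 + 92428 + 128020 = 314950.
Overall total = μ·N = 494.7·314950 = 155805765.
Subtract the known strata: 44673·492.7 + 92428·492.3 + 128020·492.1 = 130511333.5.
Remaining total for shift A: 155805765 − 130511333.5 = 25294431.5.
Divide by its size: 25294431.5 / 49829 = 507.625... → 507.6.

507.6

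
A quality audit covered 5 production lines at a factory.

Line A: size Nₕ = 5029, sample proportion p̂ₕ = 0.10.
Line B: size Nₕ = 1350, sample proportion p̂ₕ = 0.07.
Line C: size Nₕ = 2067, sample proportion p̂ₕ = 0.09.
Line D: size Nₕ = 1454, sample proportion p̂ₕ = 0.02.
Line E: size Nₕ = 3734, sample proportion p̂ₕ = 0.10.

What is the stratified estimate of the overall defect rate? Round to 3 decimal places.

Wₕ = Nₕ/N with N = 13634: 0.3689, 0.0990, 0.1516, 0.1066, 0.2739.
p̂_st = 0.3689·0.10 + 0.0990·0.07 + 0.1516·0.09 + 0.1066·0.02 + 0.2739·0.10 ≈ 0.08698... → 0.087.

0.087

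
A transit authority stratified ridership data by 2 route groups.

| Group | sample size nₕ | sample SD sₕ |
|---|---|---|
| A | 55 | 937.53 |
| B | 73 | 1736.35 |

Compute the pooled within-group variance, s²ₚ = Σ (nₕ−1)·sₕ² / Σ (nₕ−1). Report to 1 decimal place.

Degrees of freedom: 54 + 72 = 126.
Σ(nₕ−1)sₕ² = 54·878962.5009 + 72·3014911.3225 = 264537590.2686.
s²ₚ = 264537590.2686 / 126 = 2099504.685... → 2099504.7.

2099504.7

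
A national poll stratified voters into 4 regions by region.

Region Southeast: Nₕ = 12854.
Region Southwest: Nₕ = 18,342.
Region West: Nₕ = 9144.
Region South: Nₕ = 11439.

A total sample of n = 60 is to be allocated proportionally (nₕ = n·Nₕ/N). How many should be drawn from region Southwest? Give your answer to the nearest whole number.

Share of region Southwest = 18342/51779 = 0.35424.
Allocate 60 × 0.35424 = 21.254... → 21.

21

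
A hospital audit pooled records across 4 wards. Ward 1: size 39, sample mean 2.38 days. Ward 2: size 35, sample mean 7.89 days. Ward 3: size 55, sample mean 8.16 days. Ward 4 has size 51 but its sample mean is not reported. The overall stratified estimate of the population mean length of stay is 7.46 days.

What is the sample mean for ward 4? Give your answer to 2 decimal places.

10.29

Σ Nₕx̄ₕ = N·μ, so 51·x̄_4 = 180·7.46 − (39·2.38 + 35·7.89 + 55·8.16).
= 1342.8 − 817.77 = 525.03.
x̄_4 = 525.03 / 51 = 10.2947... → 10.29.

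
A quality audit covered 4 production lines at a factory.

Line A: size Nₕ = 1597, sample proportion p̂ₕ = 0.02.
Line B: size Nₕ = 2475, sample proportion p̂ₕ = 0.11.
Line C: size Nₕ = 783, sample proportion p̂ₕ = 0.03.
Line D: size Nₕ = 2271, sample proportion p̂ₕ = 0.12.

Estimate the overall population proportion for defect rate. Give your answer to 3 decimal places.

N = 1597 + 2475 + 783 + 2271 = 7126.
Overall proportion = Σ (Nₕ/N)·p̂ₕ.
Σ Nₕp̂ₕ = 31.94 + 272.25 + 23.49 + 272.52 = 600.2.
600.2 / 7126 = 0.08423... → 0.084.

0.084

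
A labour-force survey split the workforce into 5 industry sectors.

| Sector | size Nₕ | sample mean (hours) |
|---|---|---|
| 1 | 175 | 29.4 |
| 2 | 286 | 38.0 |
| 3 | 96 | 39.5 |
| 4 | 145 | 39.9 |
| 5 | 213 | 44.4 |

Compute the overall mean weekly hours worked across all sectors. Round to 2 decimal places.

x̄_st = (Σ Nₕx̄ₕ) / (Σ Nₕ) = (175·29.4 + 286·38.0 + 96·39.5 + 145·39.9 + 213·44.4) / 915
= 35047.7 / 915 = 38.3035... → 38.30.

38.30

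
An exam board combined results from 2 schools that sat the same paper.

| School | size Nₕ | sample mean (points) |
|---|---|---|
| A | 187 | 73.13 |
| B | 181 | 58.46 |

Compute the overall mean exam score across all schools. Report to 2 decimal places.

65.91

x̄_st = (Σ Nₕx̄ₕ) / (Σ Nₕ) = (187·73.13 + 181·58.46) / 368
= 24256.57 / 368 = 65.9146... → 65.91.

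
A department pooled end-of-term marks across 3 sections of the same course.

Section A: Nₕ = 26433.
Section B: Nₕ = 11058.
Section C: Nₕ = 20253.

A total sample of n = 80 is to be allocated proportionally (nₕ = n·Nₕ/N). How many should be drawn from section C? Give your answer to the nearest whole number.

Share of section C = 20253/57744 = 0.35074.
Allocate 80 × 0.35074 = 28.059... → 28.

28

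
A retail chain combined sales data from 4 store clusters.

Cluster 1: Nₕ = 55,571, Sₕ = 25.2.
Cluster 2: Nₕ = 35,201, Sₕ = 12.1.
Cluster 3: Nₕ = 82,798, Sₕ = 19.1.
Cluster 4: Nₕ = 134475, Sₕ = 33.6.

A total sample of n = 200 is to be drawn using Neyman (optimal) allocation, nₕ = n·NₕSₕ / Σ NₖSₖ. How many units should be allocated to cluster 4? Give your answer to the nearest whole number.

1: NₕSₕ = 55571·25.2 = 1400389.2
2: NₕSₕ = 35201·12.1 = 425932.1
3: NₕSₕ = 82798·19.1 = 1581441.8
4: NₕSₕ = 134475·33.6 = 4518360
Σ NₕSₕ = 7926123.1.
n_4 = 200·4518360/7926123.1 = 114.012... → 114.

114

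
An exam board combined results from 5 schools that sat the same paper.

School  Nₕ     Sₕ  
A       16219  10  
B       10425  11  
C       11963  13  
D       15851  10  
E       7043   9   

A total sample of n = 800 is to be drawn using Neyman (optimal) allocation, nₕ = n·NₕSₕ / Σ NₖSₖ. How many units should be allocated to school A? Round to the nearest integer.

A: NₕSₕ = 16219·10 = 162190
B: NₕSₕ = 10425·11 = 114675
C: NₕSₕ = 11963·13 = 155519
D: NₕSₕ = 15851·10 = 158510
E: NₕSₕ = 7043·9 = 63387
Σ NₕSₕ = 654281.
n_A = 800·162190/654281 = 198.312... → 198.

198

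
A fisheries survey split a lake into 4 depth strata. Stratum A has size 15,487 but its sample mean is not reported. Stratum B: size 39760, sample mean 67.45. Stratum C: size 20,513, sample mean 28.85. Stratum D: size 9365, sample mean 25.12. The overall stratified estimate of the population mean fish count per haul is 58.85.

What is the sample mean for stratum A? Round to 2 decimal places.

96.90

N = 15487 + 39760 + 20513 + 9365 = 85125.
Overall total = μ·N = 58.85·85125 = 5009606.25.
Subtract the known strata: 39760·67.45 + 20513·28.85 + 9365·25.12 = 3508860.85.
Remaining total for stratum A: 5009606.25 − 3508860.85 = 1500745.4.
Divide by its size: 1500745.4 / 15487 = 96.9036... → 96.90.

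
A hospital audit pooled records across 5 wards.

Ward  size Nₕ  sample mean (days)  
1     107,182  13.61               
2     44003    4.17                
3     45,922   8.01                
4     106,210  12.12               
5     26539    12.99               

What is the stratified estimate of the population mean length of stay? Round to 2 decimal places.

11.04

x̄_st = (Σ Nₕx̄ₕ) / (Σ Nₕ) = (107182·13.61 + 44003·4.17 + 45922·8.01 + 106210·12.12 + 26539·12.99) / 329856
= 3642081.56 / 329856 = 11.0414... → 11.04.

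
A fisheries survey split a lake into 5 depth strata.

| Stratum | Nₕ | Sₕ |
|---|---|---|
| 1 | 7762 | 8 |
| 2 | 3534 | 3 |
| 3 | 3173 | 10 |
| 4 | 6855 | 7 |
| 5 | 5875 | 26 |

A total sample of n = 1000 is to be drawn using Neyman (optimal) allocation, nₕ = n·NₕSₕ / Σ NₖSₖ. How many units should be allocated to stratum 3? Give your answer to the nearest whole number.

104

1: NₕSₕ = 7762·8 = 62096
2: NₕSₕ = 3534·3 = 10602
3: NₕSₕ = 3173·10 = 31730
4: NₕSₕ = 6855·7 = 47985
5: NₕSₕ = 5875·26 = 152750
Σ NₕSₕ = 305163.
n_3 = 1000·31730/305163 = 103.977... → 104.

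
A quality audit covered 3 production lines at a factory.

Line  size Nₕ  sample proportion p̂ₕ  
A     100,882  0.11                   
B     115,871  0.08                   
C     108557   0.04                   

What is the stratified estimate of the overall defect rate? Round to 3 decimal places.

Wₕ = Nₕ/N with N = 325310: 0.3101, 0.3562, 0.3337.
p̂_st = 0.3101·0.11 + 0.3562·0.08 + 0.3337·0.04 ≈ 0.07596... → 0.076.

0.076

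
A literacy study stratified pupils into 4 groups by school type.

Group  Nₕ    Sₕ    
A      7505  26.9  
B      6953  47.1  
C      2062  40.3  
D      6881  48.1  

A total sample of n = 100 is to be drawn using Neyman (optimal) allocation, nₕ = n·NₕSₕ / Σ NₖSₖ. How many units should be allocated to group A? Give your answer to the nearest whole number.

21

Σ NₕSₕ = 7505·26.9 + 6953·47.1 + 2062·40.3 + 6881·48.1 = 943445.5.
Share for A: 201884.5/943445.5 = 0.21399.
n_A = 100 × 0.21399 = 21.399... → 21.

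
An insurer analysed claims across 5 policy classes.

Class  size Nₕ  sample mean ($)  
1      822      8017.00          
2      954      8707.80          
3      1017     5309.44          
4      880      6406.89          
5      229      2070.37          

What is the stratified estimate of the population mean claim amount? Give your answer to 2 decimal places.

6768.09

N = 3902; weights Wₕ = Nₕ/N = (0.2107, 0.2445, 0.2606, 0.2255, 0.0587).
x̄_st = Σ Wₕ·x̄ₕ = 0.2107·8017.00 + 0.2445·8707.80 + 0.2606·5309.44 + 0.2255·6406.89 + 0.0587·2070.37 ≈ 6768.0916...
→ 6768.09.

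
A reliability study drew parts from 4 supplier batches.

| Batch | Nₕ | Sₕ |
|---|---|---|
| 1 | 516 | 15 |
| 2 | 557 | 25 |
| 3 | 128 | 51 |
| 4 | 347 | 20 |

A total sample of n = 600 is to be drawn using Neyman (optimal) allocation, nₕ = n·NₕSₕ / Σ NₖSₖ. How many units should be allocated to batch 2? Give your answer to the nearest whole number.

238

1: NₕSₕ = 516·15 = 7740
2: NₕSₕ = 557·25 = 13925
3: NₕSₕ = 128·51 = 6528
4: NₕSₕ = 347·20 = 6940
Σ NₕSₕ = 35133.
n_2 = 600·13925/35133 = 237.811... → 238.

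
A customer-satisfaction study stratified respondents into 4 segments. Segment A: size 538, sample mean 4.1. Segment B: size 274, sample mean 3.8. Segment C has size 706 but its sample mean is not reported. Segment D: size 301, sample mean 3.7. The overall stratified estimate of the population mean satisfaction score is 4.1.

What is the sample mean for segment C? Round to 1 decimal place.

Σ Nₕx̄ₕ = N·μ, so 706·x̄_C = 1819·4.1 − (538·4.1 + 274·3.8 + 301·3.7).
= 7457.9 − 4360.7 = 3097.2.
x̄_C = 3097.2 / 706 = 4.387... → 4.4.

4.4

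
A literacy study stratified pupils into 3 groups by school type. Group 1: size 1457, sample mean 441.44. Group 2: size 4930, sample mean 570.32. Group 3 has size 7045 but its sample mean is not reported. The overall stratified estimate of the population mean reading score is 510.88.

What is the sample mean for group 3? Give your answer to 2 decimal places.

483.65

N = 1457 + 4930 + 7045 = 13432.
Overall total = μ·N = 510.88·13432 = 6862140.16.
Subtract the known strata: 1457·441.44 + 4930·570.32 = 3454855.68.
Remaining total for group 3: 6862140.16 − 3454855.68 = 3407284.48.
Divide by its size: 3407284.48 / 7045 = 483.6458... → 483.65.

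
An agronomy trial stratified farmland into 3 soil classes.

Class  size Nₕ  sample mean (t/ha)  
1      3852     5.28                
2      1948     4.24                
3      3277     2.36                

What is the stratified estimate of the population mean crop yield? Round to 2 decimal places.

4.00

N = 9077; weights Wₕ = Nₕ/N = (0.4244, 0.2146, 0.3610).
x̄_st = Σ Wₕ·x̄ₕ = 0.4244·5.28 + 0.2146·4.24 + 0.3610·2.36 ≈ 4.0026...
→ 4.00.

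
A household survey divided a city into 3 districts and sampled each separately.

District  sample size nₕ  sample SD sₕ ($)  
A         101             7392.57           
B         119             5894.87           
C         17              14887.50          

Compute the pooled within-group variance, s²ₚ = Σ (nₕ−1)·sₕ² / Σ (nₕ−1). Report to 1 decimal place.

Degrees of freedom: 100 + 118 + 16 = 234.
Σ(nₕ−1)sₕ² = 100·54650091.2049 + 118·34749492.3169 + 16·221637656.25 = 13111651713.8842.
s²ₚ = 13111651713.8842 / 234 = 56032699.632... → 56032699.6.

56032699.6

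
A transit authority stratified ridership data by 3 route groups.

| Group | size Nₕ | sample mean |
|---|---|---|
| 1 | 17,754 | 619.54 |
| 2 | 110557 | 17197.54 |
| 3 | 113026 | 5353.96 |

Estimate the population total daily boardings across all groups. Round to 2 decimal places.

2517444425.90

1: 17754·619.54 = 10999313.16
2: 110557·17197.54 = 1901308429.78
3: 113026·5353.96 = 605136682.96
τ̂ = Σ Nₕx̄ₕ = 2517444425.90.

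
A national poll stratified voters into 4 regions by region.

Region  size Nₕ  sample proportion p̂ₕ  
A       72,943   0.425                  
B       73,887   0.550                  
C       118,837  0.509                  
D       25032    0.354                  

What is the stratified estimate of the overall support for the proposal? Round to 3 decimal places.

Wₕ = Nₕ/N with N = 290699: 0.2509, 0.2542, 0.4088, 0.0861.
p̂_st = 0.2509·0.425 + 0.2542·0.550 + 0.4088·0.509 + 0.0861·0.354 ≈ 0.48500... → 0.485.

0.485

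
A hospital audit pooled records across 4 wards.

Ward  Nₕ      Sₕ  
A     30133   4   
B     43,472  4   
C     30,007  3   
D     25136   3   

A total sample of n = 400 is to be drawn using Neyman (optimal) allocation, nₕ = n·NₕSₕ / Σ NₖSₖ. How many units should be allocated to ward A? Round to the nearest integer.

Σ NₕSₕ = 30133·4 + 43472·4 + 30007·3 + 25136·3 = 459849.
Share for A: 120532/459849 = 0.26211.
n_A = 400 × 0.26211 = 104.845... → 105.

105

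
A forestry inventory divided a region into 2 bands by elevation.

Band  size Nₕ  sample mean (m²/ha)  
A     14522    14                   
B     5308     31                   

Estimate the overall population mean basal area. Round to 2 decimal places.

18.55

x̄_st = (Σ Nₕx̄ₕ) / (Σ Nₕ) = (14522·14 + 5308·31) / 19830
= 367856 / 19830 = 18.5505... → 18.55.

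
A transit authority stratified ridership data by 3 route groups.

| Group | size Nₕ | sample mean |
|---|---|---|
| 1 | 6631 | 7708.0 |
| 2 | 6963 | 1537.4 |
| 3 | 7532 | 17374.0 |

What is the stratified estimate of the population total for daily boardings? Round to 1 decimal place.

192677632.2

Estimate total by summing Nₕ·x̄ₕ over strata.
6631·7708.0 + 6963·1537.4 + 7532·17374.0 = 51111748 + 10704916.2 + 130860968 = 192677632.2.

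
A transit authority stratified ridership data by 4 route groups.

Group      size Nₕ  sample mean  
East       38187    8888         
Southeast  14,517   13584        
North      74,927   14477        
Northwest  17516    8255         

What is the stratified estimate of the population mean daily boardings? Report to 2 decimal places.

12166.41

x̄_st = (Σ Nₕx̄ₕ) / (Σ Nₕ) = (38187·8888 + 14517·13584 + 74927·14477 + 17516·8255) / 145147
= 1765917743 / 145147 = 12166.4088... → 12166.41.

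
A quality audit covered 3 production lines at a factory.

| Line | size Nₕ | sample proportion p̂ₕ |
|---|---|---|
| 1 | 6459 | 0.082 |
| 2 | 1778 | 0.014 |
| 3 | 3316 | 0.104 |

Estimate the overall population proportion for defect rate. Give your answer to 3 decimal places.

0.078

Wₕ = Nₕ/N with N = 11553: 0.5591, 0.1539, 0.2870.
p̂_st = 0.5591·0.082 + 0.1539·0.014 + 0.2870·0.104 ≈ 0.07785... → 0.078.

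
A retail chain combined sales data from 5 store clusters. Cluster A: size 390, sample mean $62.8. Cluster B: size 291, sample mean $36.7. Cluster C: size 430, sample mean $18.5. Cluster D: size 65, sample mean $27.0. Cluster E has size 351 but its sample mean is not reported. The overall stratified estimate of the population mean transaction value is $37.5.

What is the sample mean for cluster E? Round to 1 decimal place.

N = 390 + 291 + 430 + 65 + 351 = 1527.
Overall total = μ·N = 37.5·1527 = 57262.5.
Subtract the known strata: 390·62.8 + 291·36.7 + 430·18.5 + 65·27.0 = 44881.7.
Remaining total for cluster E: 57262.5 − 44881.7 = 12380.8.
Divide by its size: 12380.8 / 351 = 35.273... → 35.3.

35.3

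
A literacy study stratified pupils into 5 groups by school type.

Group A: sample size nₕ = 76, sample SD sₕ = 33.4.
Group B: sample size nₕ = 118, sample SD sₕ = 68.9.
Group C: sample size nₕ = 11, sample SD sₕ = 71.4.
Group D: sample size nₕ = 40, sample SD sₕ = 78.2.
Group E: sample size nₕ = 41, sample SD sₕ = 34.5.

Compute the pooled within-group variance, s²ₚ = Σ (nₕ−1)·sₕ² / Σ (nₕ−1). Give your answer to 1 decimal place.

3473.9

A: (76−1)·33.4² = 75·1115.56 = 83667
B: (118−1)·68.9² = 117·4747.21 = 555423.57
C: (11−1)·71.4² = 10·5097.96 = 50979.6
D: (40−1)·78.2² = 39·6115.24 = 238494.36
E: (41−1)·34.5² = 40·1190.25 = 47610
Numerator = 976174.53; denominator = Σ(nₕ−1) = 281.
s²ₚ = 976174.53/281 = 3473.931... → 3473.9.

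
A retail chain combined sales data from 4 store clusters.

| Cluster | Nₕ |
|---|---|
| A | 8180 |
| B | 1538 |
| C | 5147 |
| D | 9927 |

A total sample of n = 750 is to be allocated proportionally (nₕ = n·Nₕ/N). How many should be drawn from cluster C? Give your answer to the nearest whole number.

156

N = 8180 + 1538 + 5147 + 9927 = 24792.
n_C = 750·5147/24792 = 155.705... → 156.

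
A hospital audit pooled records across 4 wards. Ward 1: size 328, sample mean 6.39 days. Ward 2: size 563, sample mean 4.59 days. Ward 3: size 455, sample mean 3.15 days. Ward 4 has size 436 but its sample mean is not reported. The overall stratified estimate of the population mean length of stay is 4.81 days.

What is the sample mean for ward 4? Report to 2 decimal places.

Σ Nₕx̄ₕ = N·μ, so 436·x̄_4 = 1782·4.81 − (328·6.39 + 563·4.59 + 455·3.15).
= 8571.42 − 6113.34 = 2458.08.
x̄_4 = 2458.08 / 436 = 5.6378... → 5.64.

5.64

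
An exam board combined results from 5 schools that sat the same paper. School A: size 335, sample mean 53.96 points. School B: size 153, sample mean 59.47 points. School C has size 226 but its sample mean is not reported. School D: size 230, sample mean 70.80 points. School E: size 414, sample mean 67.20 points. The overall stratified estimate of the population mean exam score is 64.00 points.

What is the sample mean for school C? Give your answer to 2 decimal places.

69.17

N = 335 + 153 + 226 + 230 + 414 = 1358.
Overall total = μ·N = 64.00·1358 = 86912.
Subtract the known strata: 335·53.96 + 153·59.47 + 230·70.80 + 414·67.20 = 71280.31.
Remaining total for school C: 86912 − 71280.31 = 15631.69.
Divide by its size: 15631.69 / 226 = 69.1668... → 69.17.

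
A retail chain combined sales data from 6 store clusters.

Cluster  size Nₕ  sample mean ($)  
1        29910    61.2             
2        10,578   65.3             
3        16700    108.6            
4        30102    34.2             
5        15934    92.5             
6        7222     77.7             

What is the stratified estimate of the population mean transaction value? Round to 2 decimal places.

N = 110446; weights Wₕ = Nₕ/N = (0.2708, 0.0958, 0.1512, 0.2725, 0.1443, 0.0654).
x̄_st = Σ Wₕ·x̄ₕ = 0.2708·61.2 + 0.0958·65.3 + 0.1512·108.6 + 0.2725·34.2 + 0.1443·92.5 + 0.0654·77.7 ≈ 66.9955...
→ 67.00.

67.00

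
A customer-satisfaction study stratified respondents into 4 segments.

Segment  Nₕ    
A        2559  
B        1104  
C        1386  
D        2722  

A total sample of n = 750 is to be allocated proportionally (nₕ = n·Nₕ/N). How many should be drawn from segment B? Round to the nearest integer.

N = 2559 + 1104 + 1386 + 2722 = 7771.
n_B = 750·1104/7771 = 106.550... → 107.

107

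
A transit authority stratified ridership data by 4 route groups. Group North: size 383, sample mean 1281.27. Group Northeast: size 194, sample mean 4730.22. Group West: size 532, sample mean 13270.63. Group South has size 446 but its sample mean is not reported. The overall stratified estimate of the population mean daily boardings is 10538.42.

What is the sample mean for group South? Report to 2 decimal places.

Σ Nₕx̄ₕ = N·μ, so 446·x̄_South = 1555·10538.42 − (383·1281.27 + 194·4730.22 + 532·13270.63).
= 16387243.1 − 8468364.25 = 7918878.85.
x̄_South = 7918878.85 / 446 = 17755.3337... → 17755.33.

17755.33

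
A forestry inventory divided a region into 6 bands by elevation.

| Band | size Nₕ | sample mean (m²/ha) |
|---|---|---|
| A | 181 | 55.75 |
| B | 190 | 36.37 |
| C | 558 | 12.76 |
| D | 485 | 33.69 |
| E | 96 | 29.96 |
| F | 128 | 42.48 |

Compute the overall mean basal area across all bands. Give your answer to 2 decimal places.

x̄_st = (Σ Nₕx̄ₕ) / (Σ Nₕ) = (181·55.75 + 190·36.37 + 558·12.76 + 485·33.69 + 96·29.96 + 128·42.48) / 1638
= 48774.38 / 1638 = 29.7768... → 29.78.

29.78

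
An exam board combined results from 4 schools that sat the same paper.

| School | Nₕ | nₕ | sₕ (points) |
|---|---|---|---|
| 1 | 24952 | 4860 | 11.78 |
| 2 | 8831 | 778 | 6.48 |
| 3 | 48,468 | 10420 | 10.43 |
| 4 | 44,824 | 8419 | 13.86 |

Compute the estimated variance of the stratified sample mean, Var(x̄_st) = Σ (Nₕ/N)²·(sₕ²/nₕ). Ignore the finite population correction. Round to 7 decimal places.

N = 127075; Wₕ = Nₕ/N.
school 1: (24952/127075)²·11.78²/4860 = 0.0011008922
school 2: (8831/127075)²·6.48²/778 = 0.0002606573
school 3: (48468/127075)²·10.43²/10420 = 0.0015187660
school 4: (44824/127075)²·13.86²/8419 = 0.0028390101
Sum = 0.0057193256 → 0.0057193.

0.0057193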